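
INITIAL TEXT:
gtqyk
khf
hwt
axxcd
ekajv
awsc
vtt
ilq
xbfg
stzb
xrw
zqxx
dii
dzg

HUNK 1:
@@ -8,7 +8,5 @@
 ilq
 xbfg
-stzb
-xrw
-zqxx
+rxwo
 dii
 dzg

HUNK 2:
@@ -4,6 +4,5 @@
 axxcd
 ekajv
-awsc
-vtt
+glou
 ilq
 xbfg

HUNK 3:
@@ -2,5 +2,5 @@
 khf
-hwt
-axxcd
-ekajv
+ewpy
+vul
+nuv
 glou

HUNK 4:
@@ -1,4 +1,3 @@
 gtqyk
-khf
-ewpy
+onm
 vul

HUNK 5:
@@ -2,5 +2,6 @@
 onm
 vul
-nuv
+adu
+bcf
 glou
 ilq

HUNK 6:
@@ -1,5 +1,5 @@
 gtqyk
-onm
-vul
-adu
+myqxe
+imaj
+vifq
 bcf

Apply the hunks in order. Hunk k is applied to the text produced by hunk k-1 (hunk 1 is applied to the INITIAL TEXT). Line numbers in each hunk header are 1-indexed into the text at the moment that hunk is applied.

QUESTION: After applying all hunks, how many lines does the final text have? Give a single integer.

Answer: 11

Derivation:
Hunk 1: at line 8 remove [stzb,xrw,zqxx] add [rxwo] -> 12 lines: gtqyk khf hwt axxcd ekajv awsc vtt ilq xbfg rxwo dii dzg
Hunk 2: at line 4 remove [awsc,vtt] add [glou] -> 11 lines: gtqyk khf hwt axxcd ekajv glou ilq xbfg rxwo dii dzg
Hunk 3: at line 2 remove [hwt,axxcd,ekajv] add [ewpy,vul,nuv] -> 11 lines: gtqyk khf ewpy vul nuv glou ilq xbfg rxwo dii dzg
Hunk 4: at line 1 remove [khf,ewpy] add [onm] -> 10 lines: gtqyk onm vul nuv glou ilq xbfg rxwo dii dzg
Hunk 5: at line 2 remove [nuv] add [adu,bcf] -> 11 lines: gtqyk onm vul adu bcf glou ilq xbfg rxwo dii dzg
Hunk 6: at line 1 remove [onm,vul,adu] add [myqxe,imaj,vifq] -> 11 lines: gtqyk myqxe imaj vifq bcf glou ilq xbfg rxwo dii dzg
Final line count: 11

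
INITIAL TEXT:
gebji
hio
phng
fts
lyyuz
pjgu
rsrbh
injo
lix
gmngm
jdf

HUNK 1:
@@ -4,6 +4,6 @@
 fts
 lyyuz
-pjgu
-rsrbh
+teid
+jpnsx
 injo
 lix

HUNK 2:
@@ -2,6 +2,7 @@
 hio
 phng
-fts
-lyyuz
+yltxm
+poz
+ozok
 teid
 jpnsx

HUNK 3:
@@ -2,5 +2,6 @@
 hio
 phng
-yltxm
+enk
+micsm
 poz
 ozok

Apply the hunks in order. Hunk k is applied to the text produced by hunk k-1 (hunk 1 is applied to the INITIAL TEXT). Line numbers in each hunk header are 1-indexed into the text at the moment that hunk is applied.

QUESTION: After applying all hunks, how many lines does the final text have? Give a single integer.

Answer: 13

Derivation:
Hunk 1: at line 4 remove [pjgu,rsrbh] add [teid,jpnsx] -> 11 lines: gebji hio phng fts lyyuz teid jpnsx injo lix gmngm jdf
Hunk 2: at line 2 remove [fts,lyyuz] add [yltxm,poz,ozok] -> 12 lines: gebji hio phng yltxm poz ozok teid jpnsx injo lix gmngm jdf
Hunk 3: at line 2 remove [yltxm] add [enk,micsm] -> 13 lines: gebji hio phng enk micsm poz ozok teid jpnsx injo lix gmngm jdf
Final line count: 13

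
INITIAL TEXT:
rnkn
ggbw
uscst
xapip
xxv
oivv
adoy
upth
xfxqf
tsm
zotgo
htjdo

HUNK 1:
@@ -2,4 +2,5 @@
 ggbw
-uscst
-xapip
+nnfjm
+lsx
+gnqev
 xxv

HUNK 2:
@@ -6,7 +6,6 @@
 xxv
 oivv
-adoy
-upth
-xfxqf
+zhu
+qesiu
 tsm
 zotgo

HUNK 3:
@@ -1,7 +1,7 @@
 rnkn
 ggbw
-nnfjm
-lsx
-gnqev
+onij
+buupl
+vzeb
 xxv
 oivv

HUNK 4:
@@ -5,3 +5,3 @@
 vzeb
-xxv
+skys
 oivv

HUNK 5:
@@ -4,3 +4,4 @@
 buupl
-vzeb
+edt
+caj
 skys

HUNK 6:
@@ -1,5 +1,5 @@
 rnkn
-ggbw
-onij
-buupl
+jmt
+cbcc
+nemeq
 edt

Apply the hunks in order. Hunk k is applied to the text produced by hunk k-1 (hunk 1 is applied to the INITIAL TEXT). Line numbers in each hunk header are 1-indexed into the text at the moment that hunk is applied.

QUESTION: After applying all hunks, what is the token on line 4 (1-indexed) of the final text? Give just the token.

Answer: nemeq

Derivation:
Hunk 1: at line 2 remove [uscst,xapip] add [nnfjm,lsx,gnqev] -> 13 lines: rnkn ggbw nnfjm lsx gnqev xxv oivv adoy upth xfxqf tsm zotgo htjdo
Hunk 2: at line 6 remove [adoy,upth,xfxqf] add [zhu,qesiu] -> 12 lines: rnkn ggbw nnfjm lsx gnqev xxv oivv zhu qesiu tsm zotgo htjdo
Hunk 3: at line 1 remove [nnfjm,lsx,gnqev] add [onij,buupl,vzeb] -> 12 lines: rnkn ggbw onij buupl vzeb xxv oivv zhu qesiu tsm zotgo htjdo
Hunk 4: at line 5 remove [xxv] add [skys] -> 12 lines: rnkn ggbw onij buupl vzeb skys oivv zhu qesiu tsm zotgo htjdo
Hunk 5: at line 4 remove [vzeb] add [edt,caj] -> 13 lines: rnkn ggbw onij buupl edt caj skys oivv zhu qesiu tsm zotgo htjdo
Hunk 6: at line 1 remove [ggbw,onij,buupl] add [jmt,cbcc,nemeq] -> 13 lines: rnkn jmt cbcc nemeq edt caj skys oivv zhu qesiu tsm zotgo htjdo
Final line 4: nemeq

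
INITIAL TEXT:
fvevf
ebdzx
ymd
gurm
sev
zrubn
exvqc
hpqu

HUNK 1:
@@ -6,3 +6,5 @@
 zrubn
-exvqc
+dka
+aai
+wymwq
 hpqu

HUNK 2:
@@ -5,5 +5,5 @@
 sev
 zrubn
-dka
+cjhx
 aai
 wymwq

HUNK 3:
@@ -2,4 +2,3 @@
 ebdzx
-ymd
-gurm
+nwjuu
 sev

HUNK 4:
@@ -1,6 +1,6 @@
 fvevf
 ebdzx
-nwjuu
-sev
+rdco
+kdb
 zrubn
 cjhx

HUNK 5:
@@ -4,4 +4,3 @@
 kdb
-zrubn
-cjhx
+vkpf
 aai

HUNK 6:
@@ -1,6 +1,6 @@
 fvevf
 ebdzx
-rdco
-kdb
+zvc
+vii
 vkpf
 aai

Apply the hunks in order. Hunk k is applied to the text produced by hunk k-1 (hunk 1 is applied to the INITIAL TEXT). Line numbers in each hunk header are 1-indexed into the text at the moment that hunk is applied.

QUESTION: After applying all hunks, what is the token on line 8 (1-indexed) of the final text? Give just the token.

Answer: hpqu

Derivation:
Hunk 1: at line 6 remove [exvqc] add [dka,aai,wymwq] -> 10 lines: fvevf ebdzx ymd gurm sev zrubn dka aai wymwq hpqu
Hunk 2: at line 5 remove [dka] add [cjhx] -> 10 lines: fvevf ebdzx ymd gurm sev zrubn cjhx aai wymwq hpqu
Hunk 3: at line 2 remove [ymd,gurm] add [nwjuu] -> 9 lines: fvevf ebdzx nwjuu sev zrubn cjhx aai wymwq hpqu
Hunk 4: at line 1 remove [nwjuu,sev] add [rdco,kdb] -> 9 lines: fvevf ebdzx rdco kdb zrubn cjhx aai wymwq hpqu
Hunk 5: at line 4 remove [zrubn,cjhx] add [vkpf] -> 8 lines: fvevf ebdzx rdco kdb vkpf aai wymwq hpqu
Hunk 6: at line 1 remove [rdco,kdb] add [zvc,vii] -> 8 lines: fvevf ebdzx zvc vii vkpf aai wymwq hpqu
Final line 8: hpqu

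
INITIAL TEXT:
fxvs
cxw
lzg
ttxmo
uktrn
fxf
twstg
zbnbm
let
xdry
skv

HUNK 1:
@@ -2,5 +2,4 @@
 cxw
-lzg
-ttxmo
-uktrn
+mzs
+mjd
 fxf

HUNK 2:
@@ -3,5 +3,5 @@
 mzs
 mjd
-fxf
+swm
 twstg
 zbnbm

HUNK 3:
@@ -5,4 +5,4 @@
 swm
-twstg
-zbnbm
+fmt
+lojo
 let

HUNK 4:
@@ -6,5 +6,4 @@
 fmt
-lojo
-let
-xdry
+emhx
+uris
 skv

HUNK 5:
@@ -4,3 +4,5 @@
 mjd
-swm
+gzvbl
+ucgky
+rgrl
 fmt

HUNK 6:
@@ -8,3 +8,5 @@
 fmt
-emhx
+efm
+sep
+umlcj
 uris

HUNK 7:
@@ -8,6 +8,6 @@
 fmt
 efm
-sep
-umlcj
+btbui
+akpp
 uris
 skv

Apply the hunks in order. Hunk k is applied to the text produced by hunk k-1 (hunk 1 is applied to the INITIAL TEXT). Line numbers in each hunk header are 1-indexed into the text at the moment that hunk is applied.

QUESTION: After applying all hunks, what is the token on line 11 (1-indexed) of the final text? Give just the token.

Answer: akpp

Derivation:
Hunk 1: at line 2 remove [lzg,ttxmo,uktrn] add [mzs,mjd] -> 10 lines: fxvs cxw mzs mjd fxf twstg zbnbm let xdry skv
Hunk 2: at line 3 remove [fxf] add [swm] -> 10 lines: fxvs cxw mzs mjd swm twstg zbnbm let xdry skv
Hunk 3: at line 5 remove [twstg,zbnbm] add [fmt,lojo] -> 10 lines: fxvs cxw mzs mjd swm fmt lojo let xdry skv
Hunk 4: at line 6 remove [lojo,let,xdry] add [emhx,uris] -> 9 lines: fxvs cxw mzs mjd swm fmt emhx uris skv
Hunk 5: at line 4 remove [swm] add [gzvbl,ucgky,rgrl] -> 11 lines: fxvs cxw mzs mjd gzvbl ucgky rgrl fmt emhx uris skv
Hunk 6: at line 8 remove [emhx] add [efm,sep,umlcj] -> 13 lines: fxvs cxw mzs mjd gzvbl ucgky rgrl fmt efm sep umlcj uris skv
Hunk 7: at line 8 remove [sep,umlcj] add [btbui,akpp] -> 13 lines: fxvs cxw mzs mjd gzvbl ucgky rgrl fmt efm btbui akpp uris skv
Final line 11: akpp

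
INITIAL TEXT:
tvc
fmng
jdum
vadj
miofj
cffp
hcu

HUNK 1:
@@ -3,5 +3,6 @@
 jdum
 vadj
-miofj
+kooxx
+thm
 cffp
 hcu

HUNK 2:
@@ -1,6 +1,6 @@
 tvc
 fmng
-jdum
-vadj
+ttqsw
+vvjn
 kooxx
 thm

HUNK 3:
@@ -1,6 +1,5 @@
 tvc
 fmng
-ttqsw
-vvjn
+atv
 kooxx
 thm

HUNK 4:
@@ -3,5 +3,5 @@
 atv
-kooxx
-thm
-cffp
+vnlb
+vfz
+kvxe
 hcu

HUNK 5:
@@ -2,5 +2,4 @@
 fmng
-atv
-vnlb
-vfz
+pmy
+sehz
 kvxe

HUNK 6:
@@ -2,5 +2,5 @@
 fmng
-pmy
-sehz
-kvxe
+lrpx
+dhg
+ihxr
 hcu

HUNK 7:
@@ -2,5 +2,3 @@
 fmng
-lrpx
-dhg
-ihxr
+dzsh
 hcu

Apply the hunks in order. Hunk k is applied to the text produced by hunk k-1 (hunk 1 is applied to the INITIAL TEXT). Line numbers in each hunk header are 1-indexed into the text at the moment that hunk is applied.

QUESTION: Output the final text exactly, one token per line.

Hunk 1: at line 3 remove [miofj] add [kooxx,thm] -> 8 lines: tvc fmng jdum vadj kooxx thm cffp hcu
Hunk 2: at line 1 remove [jdum,vadj] add [ttqsw,vvjn] -> 8 lines: tvc fmng ttqsw vvjn kooxx thm cffp hcu
Hunk 3: at line 1 remove [ttqsw,vvjn] add [atv] -> 7 lines: tvc fmng atv kooxx thm cffp hcu
Hunk 4: at line 3 remove [kooxx,thm,cffp] add [vnlb,vfz,kvxe] -> 7 lines: tvc fmng atv vnlb vfz kvxe hcu
Hunk 5: at line 2 remove [atv,vnlb,vfz] add [pmy,sehz] -> 6 lines: tvc fmng pmy sehz kvxe hcu
Hunk 6: at line 2 remove [pmy,sehz,kvxe] add [lrpx,dhg,ihxr] -> 6 lines: tvc fmng lrpx dhg ihxr hcu
Hunk 7: at line 2 remove [lrpx,dhg,ihxr] add [dzsh] -> 4 lines: tvc fmng dzsh hcu

Answer: tvc
fmng
dzsh
hcu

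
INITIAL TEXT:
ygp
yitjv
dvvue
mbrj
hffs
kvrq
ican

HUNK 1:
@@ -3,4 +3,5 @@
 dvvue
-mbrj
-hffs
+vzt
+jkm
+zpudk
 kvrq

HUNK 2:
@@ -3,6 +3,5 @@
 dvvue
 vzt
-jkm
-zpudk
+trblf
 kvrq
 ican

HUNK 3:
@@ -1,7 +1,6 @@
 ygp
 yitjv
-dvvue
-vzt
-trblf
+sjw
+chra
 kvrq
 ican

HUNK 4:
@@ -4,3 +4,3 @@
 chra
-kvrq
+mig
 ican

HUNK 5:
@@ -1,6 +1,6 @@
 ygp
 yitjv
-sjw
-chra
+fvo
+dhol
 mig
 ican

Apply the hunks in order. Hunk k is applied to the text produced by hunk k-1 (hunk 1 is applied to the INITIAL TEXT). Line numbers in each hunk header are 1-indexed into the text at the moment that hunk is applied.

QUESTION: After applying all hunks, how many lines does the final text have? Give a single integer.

Hunk 1: at line 3 remove [mbrj,hffs] add [vzt,jkm,zpudk] -> 8 lines: ygp yitjv dvvue vzt jkm zpudk kvrq ican
Hunk 2: at line 3 remove [jkm,zpudk] add [trblf] -> 7 lines: ygp yitjv dvvue vzt trblf kvrq ican
Hunk 3: at line 1 remove [dvvue,vzt,trblf] add [sjw,chra] -> 6 lines: ygp yitjv sjw chra kvrq ican
Hunk 4: at line 4 remove [kvrq] add [mig] -> 6 lines: ygp yitjv sjw chra mig ican
Hunk 5: at line 1 remove [sjw,chra] add [fvo,dhol] -> 6 lines: ygp yitjv fvo dhol mig ican
Final line count: 6

Answer: 6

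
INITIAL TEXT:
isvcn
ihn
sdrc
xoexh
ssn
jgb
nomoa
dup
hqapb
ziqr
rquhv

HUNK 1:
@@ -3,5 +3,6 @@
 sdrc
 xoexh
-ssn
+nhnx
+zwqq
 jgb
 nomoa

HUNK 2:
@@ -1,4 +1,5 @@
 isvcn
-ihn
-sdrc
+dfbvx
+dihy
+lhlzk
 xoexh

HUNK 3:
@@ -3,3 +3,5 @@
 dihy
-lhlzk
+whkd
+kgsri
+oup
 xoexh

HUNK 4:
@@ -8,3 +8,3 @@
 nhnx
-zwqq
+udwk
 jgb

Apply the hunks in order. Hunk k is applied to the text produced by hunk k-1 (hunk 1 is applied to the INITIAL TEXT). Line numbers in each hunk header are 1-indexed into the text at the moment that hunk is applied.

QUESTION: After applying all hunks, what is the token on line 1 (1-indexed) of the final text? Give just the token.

Hunk 1: at line 3 remove [ssn] add [nhnx,zwqq] -> 12 lines: isvcn ihn sdrc xoexh nhnx zwqq jgb nomoa dup hqapb ziqr rquhv
Hunk 2: at line 1 remove [ihn,sdrc] add [dfbvx,dihy,lhlzk] -> 13 lines: isvcn dfbvx dihy lhlzk xoexh nhnx zwqq jgb nomoa dup hqapb ziqr rquhv
Hunk 3: at line 3 remove [lhlzk] add [whkd,kgsri,oup] -> 15 lines: isvcn dfbvx dihy whkd kgsri oup xoexh nhnx zwqq jgb nomoa dup hqapb ziqr rquhv
Hunk 4: at line 8 remove [zwqq] add [udwk] -> 15 lines: isvcn dfbvx dihy whkd kgsri oup xoexh nhnx udwk jgb nomoa dup hqapb ziqr rquhv
Final line 1: isvcn

Answer: isvcn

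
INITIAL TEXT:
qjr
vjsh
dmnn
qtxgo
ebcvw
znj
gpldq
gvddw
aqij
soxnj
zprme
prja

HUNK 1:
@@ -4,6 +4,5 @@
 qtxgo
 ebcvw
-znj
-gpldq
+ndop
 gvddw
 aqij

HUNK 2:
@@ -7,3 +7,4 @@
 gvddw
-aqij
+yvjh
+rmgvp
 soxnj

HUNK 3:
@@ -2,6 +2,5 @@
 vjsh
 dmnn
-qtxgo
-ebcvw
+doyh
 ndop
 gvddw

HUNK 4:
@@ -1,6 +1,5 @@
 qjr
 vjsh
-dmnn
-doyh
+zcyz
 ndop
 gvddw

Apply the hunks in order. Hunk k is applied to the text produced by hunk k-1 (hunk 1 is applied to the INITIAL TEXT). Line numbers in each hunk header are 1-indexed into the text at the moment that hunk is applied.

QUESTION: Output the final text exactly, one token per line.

Hunk 1: at line 4 remove [znj,gpldq] add [ndop] -> 11 lines: qjr vjsh dmnn qtxgo ebcvw ndop gvddw aqij soxnj zprme prja
Hunk 2: at line 7 remove [aqij] add [yvjh,rmgvp] -> 12 lines: qjr vjsh dmnn qtxgo ebcvw ndop gvddw yvjh rmgvp soxnj zprme prja
Hunk 3: at line 2 remove [qtxgo,ebcvw] add [doyh] -> 11 lines: qjr vjsh dmnn doyh ndop gvddw yvjh rmgvp soxnj zprme prja
Hunk 4: at line 1 remove [dmnn,doyh] add [zcyz] -> 10 lines: qjr vjsh zcyz ndop gvddw yvjh rmgvp soxnj zprme prja

Answer: qjr
vjsh
zcyz
ndop
gvddw
yvjh
rmgvp
soxnj
zprme
prja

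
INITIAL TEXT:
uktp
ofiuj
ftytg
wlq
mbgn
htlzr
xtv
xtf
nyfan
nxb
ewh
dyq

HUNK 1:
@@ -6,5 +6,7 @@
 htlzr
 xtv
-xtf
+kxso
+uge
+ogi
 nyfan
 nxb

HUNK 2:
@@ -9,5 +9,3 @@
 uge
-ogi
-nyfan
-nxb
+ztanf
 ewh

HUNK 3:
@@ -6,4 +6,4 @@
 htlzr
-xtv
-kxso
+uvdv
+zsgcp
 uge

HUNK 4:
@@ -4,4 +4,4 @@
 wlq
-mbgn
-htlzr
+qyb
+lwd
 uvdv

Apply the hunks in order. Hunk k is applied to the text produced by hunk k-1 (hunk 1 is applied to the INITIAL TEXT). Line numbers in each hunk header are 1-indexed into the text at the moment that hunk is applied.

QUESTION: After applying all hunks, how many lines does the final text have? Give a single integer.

Answer: 12

Derivation:
Hunk 1: at line 6 remove [xtf] add [kxso,uge,ogi] -> 14 lines: uktp ofiuj ftytg wlq mbgn htlzr xtv kxso uge ogi nyfan nxb ewh dyq
Hunk 2: at line 9 remove [ogi,nyfan,nxb] add [ztanf] -> 12 lines: uktp ofiuj ftytg wlq mbgn htlzr xtv kxso uge ztanf ewh dyq
Hunk 3: at line 6 remove [xtv,kxso] add [uvdv,zsgcp] -> 12 lines: uktp ofiuj ftytg wlq mbgn htlzr uvdv zsgcp uge ztanf ewh dyq
Hunk 4: at line 4 remove [mbgn,htlzr] add [qyb,lwd] -> 12 lines: uktp ofiuj ftytg wlq qyb lwd uvdv zsgcp uge ztanf ewh dyq
Final line count: 12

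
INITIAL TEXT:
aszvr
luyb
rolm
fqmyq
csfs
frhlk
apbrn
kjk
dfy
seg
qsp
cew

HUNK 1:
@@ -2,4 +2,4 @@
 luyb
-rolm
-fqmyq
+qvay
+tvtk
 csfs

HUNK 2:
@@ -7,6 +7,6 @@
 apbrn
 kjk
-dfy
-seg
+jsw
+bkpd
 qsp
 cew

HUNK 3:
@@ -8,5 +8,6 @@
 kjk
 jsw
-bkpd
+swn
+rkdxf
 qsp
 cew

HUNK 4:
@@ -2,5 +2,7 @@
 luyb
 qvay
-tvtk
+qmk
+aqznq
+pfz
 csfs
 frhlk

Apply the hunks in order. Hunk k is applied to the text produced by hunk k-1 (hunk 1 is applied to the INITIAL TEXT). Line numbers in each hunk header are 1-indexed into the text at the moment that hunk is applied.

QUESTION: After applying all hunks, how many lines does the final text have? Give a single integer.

Hunk 1: at line 2 remove [rolm,fqmyq] add [qvay,tvtk] -> 12 lines: aszvr luyb qvay tvtk csfs frhlk apbrn kjk dfy seg qsp cew
Hunk 2: at line 7 remove [dfy,seg] add [jsw,bkpd] -> 12 lines: aszvr luyb qvay tvtk csfs frhlk apbrn kjk jsw bkpd qsp cew
Hunk 3: at line 8 remove [bkpd] add [swn,rkdxf] -> 13 lines: aszvr luyb qvay tvtk csfs frhlk apbrn kjk jsw swn rkdxf qsp cew
Hunk 4: at line 2 remove [tvtk] add [qmk,aqznq,pfz] -> 15 lines: aszvr luyb qvay qmk aqznq pfz csfs frhlk apbrn kjk jsw swn rkdxf qsp cew
Final line count: 15

Answer: 15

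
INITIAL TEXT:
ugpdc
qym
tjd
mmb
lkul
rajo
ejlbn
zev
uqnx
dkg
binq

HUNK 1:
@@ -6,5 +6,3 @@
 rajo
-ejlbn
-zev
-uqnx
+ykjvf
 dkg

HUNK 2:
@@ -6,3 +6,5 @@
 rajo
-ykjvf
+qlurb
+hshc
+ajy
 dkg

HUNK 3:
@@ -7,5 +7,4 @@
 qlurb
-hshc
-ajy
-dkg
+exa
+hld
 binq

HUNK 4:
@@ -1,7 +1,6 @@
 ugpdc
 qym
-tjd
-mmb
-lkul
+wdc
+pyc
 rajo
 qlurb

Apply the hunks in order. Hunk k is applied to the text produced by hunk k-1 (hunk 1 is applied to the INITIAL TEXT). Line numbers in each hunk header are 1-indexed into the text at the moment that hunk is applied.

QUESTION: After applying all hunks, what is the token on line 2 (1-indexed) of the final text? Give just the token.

Answer: qym

Derivation:
Hunk 1: at line 6 remove [ejlbn,zev,uqnx] add [ykjvf] -> 9 lines: ugpdc qym tjd mmb lkul rajo ykjvf dkg binq
Hunk 2: at line 6 remove [ykjvf] add [qlurb,hshc,ajy] -> 11 lines: ugpdc qym tjd mmb lkul rajo qlurb hshc ajy dkg binq
Hunk 3: at line 7 remove [hshc,ajy,dkg] add [exa,hld] -> 10 lines: ugpdc qym tjd mmb lkul rajo qlurb exa hld binq
Hunk 4: at line 1 remove [tjd,mmb,lkul] add [wdc,pyc] -> 9 lines: ugpdc qym wdc pyc rajo qlurb exa hld binq
Final line 2: qym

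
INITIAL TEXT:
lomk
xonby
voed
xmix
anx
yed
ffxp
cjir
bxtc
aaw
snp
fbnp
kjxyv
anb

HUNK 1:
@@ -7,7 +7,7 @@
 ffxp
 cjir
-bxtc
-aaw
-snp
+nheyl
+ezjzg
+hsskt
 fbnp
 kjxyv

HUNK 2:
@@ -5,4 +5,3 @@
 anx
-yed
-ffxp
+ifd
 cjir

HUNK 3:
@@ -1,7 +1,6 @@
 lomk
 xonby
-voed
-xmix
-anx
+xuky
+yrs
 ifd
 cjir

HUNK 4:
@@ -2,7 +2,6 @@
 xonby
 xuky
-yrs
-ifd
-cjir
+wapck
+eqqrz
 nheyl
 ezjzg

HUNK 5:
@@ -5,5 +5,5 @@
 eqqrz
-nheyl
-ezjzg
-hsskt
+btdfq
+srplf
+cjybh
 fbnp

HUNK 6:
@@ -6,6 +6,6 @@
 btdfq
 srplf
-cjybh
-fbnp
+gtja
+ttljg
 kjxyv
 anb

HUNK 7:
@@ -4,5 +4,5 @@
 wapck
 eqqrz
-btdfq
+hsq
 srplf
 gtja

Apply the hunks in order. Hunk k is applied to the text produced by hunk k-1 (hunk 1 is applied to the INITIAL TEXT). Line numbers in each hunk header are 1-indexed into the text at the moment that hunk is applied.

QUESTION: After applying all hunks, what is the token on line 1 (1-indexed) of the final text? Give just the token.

Answer: lomk

Derivation:
Hunk 1: at line 7 remove [bxtc,aaw,snp] add [nheyl,ezjzg,hsskt] -> 14 lines: lomk xonby voed xmix anx yed ffxp cjir nheyl ezjzg hsskt fbnp kjxyv anb
Hunk 2: at line 5 remove [yed,ffxp] add [ifd] -> 13 lines: lomk xonby voed xmix anx ifd cjir nheyl ezjzg hsskt fbnp kjxyv anb
Hunk 3: at line 1 remove [voed,xmix,anx] add [xuky,yrs] -> 12 lines: lomk xonby xuky yrs ifd cjir nheyl ezjzg hsskt fbnp kjxyv anb
Hunk 4: at line 2 remove [yrs,ifd,cjir] add [wapck,eqqrz] -> 11 lines: lomk xonby xuky wapck eqqrz nheyl ezjzg hsskt fbnp kjxyv anb
Hunk 5: at line 5 remove [nheyl,ezjzg,hsskt] add [btdfq,srplf,cjybh] -> 11 lines: lomk xonby xuky wapck eqqrz btdfq srplf cjybh fbnp kjxyv anb
Hunk 6: at line 6 remove [cjybh,fbnp] add [gtja,ttljg] -> 11 lines: lomk xonby xuky wapck eqqrz btdfq srplf gtja ttljg kjxyv anb
Hunk 7: at line 4 remove [btdfq] add [hsq] -> 11 lines: lomk xonby xuky wapck eqqrz hsq srplf gtja ttljg kjxyv anb
Final line 1: lomk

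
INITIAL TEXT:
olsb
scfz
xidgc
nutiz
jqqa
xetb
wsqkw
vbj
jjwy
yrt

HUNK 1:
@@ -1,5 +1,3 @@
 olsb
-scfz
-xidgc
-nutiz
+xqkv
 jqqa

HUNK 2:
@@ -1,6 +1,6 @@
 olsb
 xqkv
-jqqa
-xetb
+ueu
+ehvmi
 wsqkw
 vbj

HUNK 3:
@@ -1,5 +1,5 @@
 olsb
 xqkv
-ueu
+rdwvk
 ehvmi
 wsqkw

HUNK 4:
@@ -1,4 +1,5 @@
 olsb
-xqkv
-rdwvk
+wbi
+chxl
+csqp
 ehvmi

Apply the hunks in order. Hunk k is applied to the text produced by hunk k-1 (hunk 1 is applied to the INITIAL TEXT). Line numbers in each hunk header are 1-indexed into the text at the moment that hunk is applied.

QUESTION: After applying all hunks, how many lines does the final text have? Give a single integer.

Hunk 1: at line 1 remove [scfz,xidgc,nutiz] add [xqkv] -> 8 lines: olsb xqkv jqqa xetb wsqkw vbj jjwy yrt
Hunk 2: at line 1 remove [jqqa,xetb] add [ueu,ehvmi] -> 8 lines: olsb xqkv ueu ehvmi wsqkw vbj jjwy yrt
Hunk 3: at line 1 remove [ueu] add [rdwvk] -> 8 lines: olsb xqkv rdwvk ehvmi wsqkw vbj jjwy yrt
Hunk 4: at line 1 remove [xqkv,rdwvk] add [wbi,chxl,csqp] -> 9 lines: olsb wbi chxl csqp ehvmi wsqkw vbj jjwy yrt
Final line count: 9

Answer: 9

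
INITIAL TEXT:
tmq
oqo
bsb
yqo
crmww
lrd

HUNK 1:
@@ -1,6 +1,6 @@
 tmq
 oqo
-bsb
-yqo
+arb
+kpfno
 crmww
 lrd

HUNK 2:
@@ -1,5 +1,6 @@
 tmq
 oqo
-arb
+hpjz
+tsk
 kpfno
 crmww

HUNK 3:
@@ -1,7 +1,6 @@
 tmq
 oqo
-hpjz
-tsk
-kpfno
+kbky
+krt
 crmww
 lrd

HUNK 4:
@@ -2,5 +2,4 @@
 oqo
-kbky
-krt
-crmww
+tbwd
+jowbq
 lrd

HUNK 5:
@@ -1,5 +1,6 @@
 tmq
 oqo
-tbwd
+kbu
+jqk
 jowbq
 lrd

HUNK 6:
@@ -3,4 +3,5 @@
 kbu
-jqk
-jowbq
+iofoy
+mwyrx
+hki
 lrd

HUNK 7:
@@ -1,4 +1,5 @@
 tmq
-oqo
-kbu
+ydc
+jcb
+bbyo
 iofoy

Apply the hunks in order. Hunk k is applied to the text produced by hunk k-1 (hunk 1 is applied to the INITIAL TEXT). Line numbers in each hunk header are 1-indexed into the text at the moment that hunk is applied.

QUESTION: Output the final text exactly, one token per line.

Answer: tmq
ydc
jcb
bbyo
iofoy
mwyrx
hki
lrd

Derivation:
Hunk 1: at line 1 remove [bsb,yqo] add [arb,kpfno] -> 6 lines: tmq oqo arb kpfno crmww lrd
Hunk 2: at line 1 remove [arb] add [hpjz,tsk] -> 7 lines: tmq oqo hpjz tsk kpfno crmww lrd
Hunk 3: at line 1 remove [hpjz,tsk,kpfno] add [kbky,krt] -> 6 lines: tmq oqo kbky krt crmww lrd
Hunk 4: at line 2 remove [kbky,krt,crmww] add [tbwd,jowbq] -> 5 lines: tmq oqo tbwd jowbq lrd
Hunk 5: at line 1 remove [tbwd] add [kbu,jqk] -> 6 lines: tmq oqo kbu jqk jowbq lrd
Hunk 6: at line 3 remove [jqk,jowbq] add [iofoy,mwyrx,hki] -> 7 lines: tmq oqo kbu iofoy mwyrx hki lrd
Hunk 7: at line 1 remove [oqo,kbu] add [ydc,jcb,bbyo] -> 8 lines: tmq ydc jcb bbyo iofoy mwyrx hki lrd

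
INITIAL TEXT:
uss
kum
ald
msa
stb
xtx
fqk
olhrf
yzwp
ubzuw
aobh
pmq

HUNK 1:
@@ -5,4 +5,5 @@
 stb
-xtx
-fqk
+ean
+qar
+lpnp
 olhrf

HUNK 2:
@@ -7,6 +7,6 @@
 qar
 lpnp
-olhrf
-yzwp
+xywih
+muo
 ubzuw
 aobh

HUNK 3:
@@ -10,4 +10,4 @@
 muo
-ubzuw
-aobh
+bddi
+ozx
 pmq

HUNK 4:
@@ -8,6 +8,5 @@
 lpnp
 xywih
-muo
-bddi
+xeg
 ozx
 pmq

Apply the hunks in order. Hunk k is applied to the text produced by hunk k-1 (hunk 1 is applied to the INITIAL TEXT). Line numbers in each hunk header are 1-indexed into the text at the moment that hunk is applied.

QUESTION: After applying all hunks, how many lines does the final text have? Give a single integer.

Hunk 1: at line 5 remove [xtx,fqk] add [ean,qar,lpnp] -> 13 lines: uss kum ald msa stb ean qar lpnp olhrf yzwp ubzuw aobh pmq
Hunk 2: at line 7 remove [olhrf,yzwp] add [xywih,muo] -> 13 lines: uss kum ald msa stb ean qar lpnp xywih muo ubzuw aobh pmq
Hunk 3: at line 10 remove [ubzuw,aobh] add [bddi,ozx] -> 13 lines: uss kum ald msa stb ean qar lpnp xywih muo bddi ozx pmq
Hunk 4: at line 8 remove [muo,bddi] add [xeg] -> 12 lines: uss kum ald msa stb ean qar lpnp xywih xeg ozx pmq
Final line count: 12

Answer: 12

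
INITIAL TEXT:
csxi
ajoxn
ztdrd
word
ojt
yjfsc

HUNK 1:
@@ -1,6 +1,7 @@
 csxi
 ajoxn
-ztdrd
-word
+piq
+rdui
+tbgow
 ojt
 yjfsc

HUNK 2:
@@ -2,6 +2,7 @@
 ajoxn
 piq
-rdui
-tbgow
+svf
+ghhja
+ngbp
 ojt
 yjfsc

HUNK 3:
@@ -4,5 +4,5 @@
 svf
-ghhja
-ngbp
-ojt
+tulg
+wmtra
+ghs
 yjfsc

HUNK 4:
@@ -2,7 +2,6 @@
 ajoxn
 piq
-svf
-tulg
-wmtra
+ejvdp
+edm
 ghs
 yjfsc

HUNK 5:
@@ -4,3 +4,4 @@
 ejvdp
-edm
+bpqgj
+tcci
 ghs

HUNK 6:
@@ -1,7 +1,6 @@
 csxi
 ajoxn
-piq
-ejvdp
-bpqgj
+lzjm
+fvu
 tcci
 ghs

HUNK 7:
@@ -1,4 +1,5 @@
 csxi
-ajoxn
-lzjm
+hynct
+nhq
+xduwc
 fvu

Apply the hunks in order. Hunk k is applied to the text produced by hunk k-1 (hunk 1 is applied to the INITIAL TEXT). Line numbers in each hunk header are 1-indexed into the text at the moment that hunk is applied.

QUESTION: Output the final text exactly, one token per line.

Hunk 1: at line 1 remove [ztdrd,word] add [piq,rdui,tbgow] -> 7 lines: csxi ajoxn piq rdui tbgow ojt yjfsc
Hunk 2: at line 2 remove [rdui,tbgow] add [svf,ghhja,ngbp] -> 8 lines: csxi ajoxn piq svf ghhja ngbp ojt yjfsc
Hunk 3: at line 4 remove [ghhja,ngbp,ojt] add [tulg,wmtra,ghs] -> 8 lines: csxi ajoxn piq svf tulg wmtra ghs yjfsc
Hunk 4: at line 2 remove [svf,tulg,wmtra] add [ejvdp,edm] -> 7 lines: csxi ajoxn piq ejvdp edm ghs yjfsc
Hunk 5: at line 4 remove [edm] add [bpqgj,tcci] -> 8 lines: csxi ajoxn piq ejvdp bpqgj tcci ghs yjfsc
Hunk 6: at line 1 remove [piq,ejvdp,bpqgj] add [lzjm,fvu] -> 7 lines: csxi ajoxn lzjm fvu tcci ghs yjfsc
Hunk 7: at line 1 remove [ajoxn,lzjm] add [hynct,nhq,xduwc] -> 8 lines: csxi hynct nhq xduwc fvu tcci ghs yjfsc

Answer: csxi
hynct
nhq
xduwc
fvu
tcci
ghs
yjfsc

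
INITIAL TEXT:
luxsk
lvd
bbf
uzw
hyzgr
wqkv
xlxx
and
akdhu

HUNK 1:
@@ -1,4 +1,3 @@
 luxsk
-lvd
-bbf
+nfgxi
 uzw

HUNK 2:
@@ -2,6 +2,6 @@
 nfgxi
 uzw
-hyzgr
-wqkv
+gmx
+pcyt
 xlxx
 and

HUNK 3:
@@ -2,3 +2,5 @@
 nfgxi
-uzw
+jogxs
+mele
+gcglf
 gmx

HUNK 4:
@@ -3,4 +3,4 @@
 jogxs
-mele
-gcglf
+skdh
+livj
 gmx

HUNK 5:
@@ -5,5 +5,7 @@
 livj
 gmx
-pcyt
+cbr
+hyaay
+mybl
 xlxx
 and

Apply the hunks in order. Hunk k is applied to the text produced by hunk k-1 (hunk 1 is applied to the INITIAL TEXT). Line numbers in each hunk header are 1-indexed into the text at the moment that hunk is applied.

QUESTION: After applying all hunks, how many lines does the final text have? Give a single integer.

Hunk 1: at line 1 remove [lvd,bbf] add [nfgxi] -> 8 lines: luxsk nfgxi uzw hyzgr wqkv xlxx and akdhu
Hunk 2: at line 2 remove [hyzgr,wqkv] add [gmx,pcyt] -> 8 lines: luxsk nfgxi uzw gmx pcyt xlxx and akdhu
Hunk 3: at line 2 remove [uzw] add [jogxs,mele,gcglf] -> 10 lines: luxsk nfgxi jogxs mele gcglf gmx pcyt xlxx and akdhu
Hunk 4: at line 3 remove [mele,gcglf] add [skdh,livj] -> 10 lines: luxsk nfgxi jogxs skdh livj gmx pcyt xlxx and akdhu
Hunk 5: at line 5 remove [pcyt] add [cbr,hyaay,mybl] -> 12 lines: luxsk nfgxi jogxs skdh livj gmx cbr hyaay mybl xlxx and akdhu
Final line count: 12

Answer: 12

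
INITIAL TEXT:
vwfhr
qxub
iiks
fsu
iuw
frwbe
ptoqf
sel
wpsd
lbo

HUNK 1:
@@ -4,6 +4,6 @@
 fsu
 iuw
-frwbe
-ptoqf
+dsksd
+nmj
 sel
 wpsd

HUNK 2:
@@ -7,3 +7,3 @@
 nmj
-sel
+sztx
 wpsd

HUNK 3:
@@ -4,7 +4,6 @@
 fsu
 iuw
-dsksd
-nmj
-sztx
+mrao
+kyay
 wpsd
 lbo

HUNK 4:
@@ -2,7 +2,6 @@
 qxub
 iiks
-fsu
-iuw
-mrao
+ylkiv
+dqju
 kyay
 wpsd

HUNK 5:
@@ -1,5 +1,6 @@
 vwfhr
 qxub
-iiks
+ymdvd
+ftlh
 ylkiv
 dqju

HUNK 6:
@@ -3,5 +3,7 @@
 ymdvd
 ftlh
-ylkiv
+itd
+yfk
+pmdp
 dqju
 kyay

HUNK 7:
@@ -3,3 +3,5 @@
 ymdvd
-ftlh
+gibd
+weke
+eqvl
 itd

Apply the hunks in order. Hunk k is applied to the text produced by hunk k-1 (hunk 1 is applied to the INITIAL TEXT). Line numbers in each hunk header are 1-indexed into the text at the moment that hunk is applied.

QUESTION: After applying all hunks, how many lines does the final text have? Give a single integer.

Hunk 1: at line 4 remove [frwbe,ptoqf] add [dsksd,nmj] -> 10 lines: vwfhr qxub iiks fsu iuw dsksd nmj sel wpsd lbo
Hunk 2: at line 7 remove [sel] add [sztx] -> 10 lines: vwfhr qxub iiks fsu iuw dsksd nmj sztx wpsd lbo
Hunk 3: at line 4 remove [dsksd,nmj,sztx] add [mrao,kyay] -> 9 lines: vwfhr qxub iiks fsu iuw mrao kyay wpsd lbo
Hunk 4: at line 2 remove [fsu,iuw,mrao] add [ylkiv,dqju] -> 8 lines: vwfhr qxub iiks ylkiv dqju kyay wpsd lbo
Hunk 5: at line 1 remove [iiks] add [ymdvd,ftlh] -> 9 lines: vwfhr qxub ymdvd ftlh ylkiv dqju kyay wpsd lbo
Hunk 6: at line 3 remove [ylkiv] add [itd,yfk,pmdp] -> 11 lines: vwfhr qxub ymdvd ftlh itd yfk pmdp dqju kyay wpsd lbo
Hunk 7: at line 3 remove [ftlh] add [gibd,weke,eqvl] -> 13 lines: vwfhr qxub ymdvd gibd weke eqvl itd yfk pmdp dqju kyay wpsd lbo
Final line count: 13

Answer: 13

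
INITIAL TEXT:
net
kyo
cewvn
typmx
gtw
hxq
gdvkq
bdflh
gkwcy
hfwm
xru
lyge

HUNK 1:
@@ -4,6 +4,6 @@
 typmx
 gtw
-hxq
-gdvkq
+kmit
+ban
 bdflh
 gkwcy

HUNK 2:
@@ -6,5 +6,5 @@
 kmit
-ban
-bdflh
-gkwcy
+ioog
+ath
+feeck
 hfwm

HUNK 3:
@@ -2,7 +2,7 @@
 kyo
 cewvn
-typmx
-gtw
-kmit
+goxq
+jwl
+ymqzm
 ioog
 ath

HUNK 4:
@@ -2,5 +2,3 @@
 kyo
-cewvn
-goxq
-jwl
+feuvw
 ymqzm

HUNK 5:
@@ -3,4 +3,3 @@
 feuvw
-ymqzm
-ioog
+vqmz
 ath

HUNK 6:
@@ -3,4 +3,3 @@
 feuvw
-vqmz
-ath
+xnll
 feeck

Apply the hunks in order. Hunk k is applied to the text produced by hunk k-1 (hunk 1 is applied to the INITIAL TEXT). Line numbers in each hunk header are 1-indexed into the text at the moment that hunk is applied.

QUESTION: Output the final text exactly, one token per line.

Answer: net
kyo
feuvw
xnll
feeck
hfwm
xru
lyge

Derivation:
Hunk 1: at line 4 remove [hxq,gdvkq] add [kmit,ban] -> 12 lines: net kyo cewvn typmx gtw kmit ban bdflh gkwcy hfwm xru lyge
Hunk 2: at line 6 remove [ban,bdflh,gkwcy] add [ioog,ath,feeck] -> 12 lines: net kyo cewvn typmx gtw kmit ioog ath feeck hfwm xru lyge
Hunk 3: at line 2 remove [typmx,gtw,kmit] add [goxq,jwl,ymqzm] -> 12 lines: net kyo cewvn goxq jwl ymqzm ioog ath feeck hfwm xru lyge
Hunk 4: at line 2 remove [cewvn,goxq,jwl] add [feuvw] -> 10 lines: net kyo feuvw ymqzm ioog ath feeck hfwm xru lyge
Hunk 5: at line 3 remove [ymqzm,ioog] add [vqmz] -> 9 lines: net kyo feuvw vqmz ath feeck hfwm xru lyge
Hunk 6: at line 3 remove [vqmz,ath] add [xnll] -> 8 lines: net kyo feuvw xnll feeck hfwm xru lyge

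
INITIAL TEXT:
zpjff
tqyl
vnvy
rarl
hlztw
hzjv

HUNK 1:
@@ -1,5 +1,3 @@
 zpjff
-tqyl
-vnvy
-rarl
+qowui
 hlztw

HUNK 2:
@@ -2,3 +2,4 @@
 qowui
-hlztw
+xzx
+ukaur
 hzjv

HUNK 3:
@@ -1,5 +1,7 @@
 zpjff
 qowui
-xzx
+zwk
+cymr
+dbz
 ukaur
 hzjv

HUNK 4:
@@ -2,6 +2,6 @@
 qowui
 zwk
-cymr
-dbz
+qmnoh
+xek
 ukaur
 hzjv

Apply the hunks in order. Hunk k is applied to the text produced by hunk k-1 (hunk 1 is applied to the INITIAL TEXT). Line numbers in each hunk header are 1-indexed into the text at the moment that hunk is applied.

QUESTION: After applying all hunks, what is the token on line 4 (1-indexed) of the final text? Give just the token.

Hunk 1: at line 1 remove [tqyl,vnvy,rarl] add [qowui] -> 4 lines: zpjff qowui hlztw hzjv
Hunk 2: at line 2 remove [hlztw] add [xzx,ukaur] -> 5 lines: zpjff qowui xzx ukaur hzjv
Hunk 3: at line 1 remove [xzx] add [zwk,cymr,dbz] -> 7 lines: zpjff qowui zwk cymr dbz ukaur hzjv
Hunk 4: at line 2 remove [cymr,dbz] add [qmnoh,xek] -> 7 lines: zpjff qowui zwk qmnoh xek ukaur hzjv
Final line 4: qmnoh

Answer: qmnoh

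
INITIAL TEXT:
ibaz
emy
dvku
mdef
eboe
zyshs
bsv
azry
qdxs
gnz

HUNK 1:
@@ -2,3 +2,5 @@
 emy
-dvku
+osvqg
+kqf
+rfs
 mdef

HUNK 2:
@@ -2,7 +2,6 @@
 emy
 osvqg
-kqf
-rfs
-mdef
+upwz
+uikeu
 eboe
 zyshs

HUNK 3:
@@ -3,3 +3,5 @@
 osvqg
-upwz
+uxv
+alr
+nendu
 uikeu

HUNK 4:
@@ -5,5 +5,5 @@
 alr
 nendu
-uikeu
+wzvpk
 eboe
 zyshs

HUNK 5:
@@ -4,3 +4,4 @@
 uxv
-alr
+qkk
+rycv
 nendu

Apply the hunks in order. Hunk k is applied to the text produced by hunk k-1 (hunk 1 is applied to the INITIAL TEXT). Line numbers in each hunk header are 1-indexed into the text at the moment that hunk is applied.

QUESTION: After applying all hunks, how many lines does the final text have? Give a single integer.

Hunk 1: at line 2 remove [dvku] add [osvqg,kqf,rfs] -> 12 lines: ibaz emy osvqg kqf rfs mdef eboe zyshs bsv azry qdxs gnz
Hunk 2: at line 2 remove [kqf,rfs,mdef] add [upwz,uikeu] -> 11 lines: ibaz emy osvqg upwz uikeu eboe zyshs bsv azry qdxs gnz
Hunk 3: at line 3 remove [upwz] add [uxv,alr,nendu] -> 13 lines: ibaz emy osvqg uxv alr nendu uikeu eboe zyshs bsv azry qdxs gnz
Hunk 4: at line 5 remove [uikeu] add [wzvpk] -> 13 lines: ibaz emy osvqg uxv alr nendu wzvpk eboe zyshs bsv azry qdxs gnz
Hunk 5: at line 4 remove [alr] add [qkk,rycv] -> 14 lines: ibaz emy osvqg uxv qkk rycv nendu wzvpk eboe zyshs bsv azry qdxs gnz
Final line count: 14

Answer: 14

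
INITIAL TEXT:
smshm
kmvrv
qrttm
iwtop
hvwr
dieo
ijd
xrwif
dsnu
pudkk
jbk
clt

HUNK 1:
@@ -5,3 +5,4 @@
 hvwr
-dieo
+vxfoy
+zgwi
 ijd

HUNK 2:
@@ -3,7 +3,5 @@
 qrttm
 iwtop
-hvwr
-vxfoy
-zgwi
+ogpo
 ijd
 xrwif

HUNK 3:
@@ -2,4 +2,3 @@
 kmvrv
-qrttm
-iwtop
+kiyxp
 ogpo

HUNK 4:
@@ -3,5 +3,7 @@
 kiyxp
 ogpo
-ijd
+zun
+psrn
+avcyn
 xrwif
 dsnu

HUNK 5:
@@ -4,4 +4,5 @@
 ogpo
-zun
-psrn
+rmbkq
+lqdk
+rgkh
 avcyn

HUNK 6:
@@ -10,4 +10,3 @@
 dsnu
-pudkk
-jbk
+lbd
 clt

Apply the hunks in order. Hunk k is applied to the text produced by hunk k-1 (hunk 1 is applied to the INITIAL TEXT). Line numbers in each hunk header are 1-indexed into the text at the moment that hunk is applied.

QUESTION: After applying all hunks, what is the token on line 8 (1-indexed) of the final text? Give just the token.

Hunk 1: at line 5 remove [dieo] add [vxfoy,zgwi] -> 13 lines: smshm kmvrv qrttm iwtop hvwr vxfoy zgwi ijd xrwif dsnu pudkk jbk clt
Hunk 2: at line 3 remove [hvwr,vxfoy,zgwi] add [ogpo] -> 11 lines: smshm kmvrv qrttm iwtop ogpo ijd xrwif dsnu pudkk jbk clt
Hunk 3: at line 2 remove [qrttm,iwtop] add [kiyxp] -> 10 lines: smshm kmvrv kiyxp ogpo ijd xrwif dsnu pudkk jbk clt
Hunk 4: at line 3 remove [ijd] add [zun,psrn,avcyn] -> 12 lines: smshm kmvrv kiyxp ogpo zun psrn avcyn xrwif dsnu pudkk jbk clt
Hunk 5: at line 4 remove [zun,psrn] add [rmbkq,lqdk,rgkh] -> 13 lines: smshm kmvrv kiyxp ogpo rmbkq lqdk rgkh avcyn xrwif dsnu pudkk jbk clt
Hunk 6: at line 10 remove [pudkk,jbk] add [lbd] -> 12 lines: smshm kmvrv kiyxp ogpo rmbkq lqdk rgkh avcyn xrwif dsnu lbd clt
Final line 8: avcyn

Answer: avcyn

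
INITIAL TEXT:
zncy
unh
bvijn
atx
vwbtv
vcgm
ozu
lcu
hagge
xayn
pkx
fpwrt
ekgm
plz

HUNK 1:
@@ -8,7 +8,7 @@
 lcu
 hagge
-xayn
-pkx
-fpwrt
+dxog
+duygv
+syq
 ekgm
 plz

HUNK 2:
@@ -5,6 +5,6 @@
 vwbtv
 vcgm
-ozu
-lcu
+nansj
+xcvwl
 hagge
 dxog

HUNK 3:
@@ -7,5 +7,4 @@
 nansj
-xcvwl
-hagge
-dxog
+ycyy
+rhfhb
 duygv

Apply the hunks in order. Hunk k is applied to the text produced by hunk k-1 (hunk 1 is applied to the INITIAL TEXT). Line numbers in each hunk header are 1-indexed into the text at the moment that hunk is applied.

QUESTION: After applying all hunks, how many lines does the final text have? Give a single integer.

Answer: 13

Derivation:
Hunk 1: at line 8 remove [xayn,pkx,fpwrt] add [dxog,duygv,syq] -> 14 lines: zncy unh bvijn atx vwbtv vcgm ozu lcu hagge dxog duygv syq ekgm plz
Hunk 2: at line 5 remove [ozu,lcu] add [nansj,xcvwl] -> 14 lines: zncy unh bvijn atx vwbtv vcgm nansj xcvwl hagge dxog duygv syq ekgm plz
Hunk 3: at line 7 remove [xcvwl,hagge,dxog] add [ycyy,rhfhb] -> 13 lines: zncy unh bvijn atx vwbtv vcgm nansj ycyy rhfhb duygv syq ekgm plz
Final line count: 13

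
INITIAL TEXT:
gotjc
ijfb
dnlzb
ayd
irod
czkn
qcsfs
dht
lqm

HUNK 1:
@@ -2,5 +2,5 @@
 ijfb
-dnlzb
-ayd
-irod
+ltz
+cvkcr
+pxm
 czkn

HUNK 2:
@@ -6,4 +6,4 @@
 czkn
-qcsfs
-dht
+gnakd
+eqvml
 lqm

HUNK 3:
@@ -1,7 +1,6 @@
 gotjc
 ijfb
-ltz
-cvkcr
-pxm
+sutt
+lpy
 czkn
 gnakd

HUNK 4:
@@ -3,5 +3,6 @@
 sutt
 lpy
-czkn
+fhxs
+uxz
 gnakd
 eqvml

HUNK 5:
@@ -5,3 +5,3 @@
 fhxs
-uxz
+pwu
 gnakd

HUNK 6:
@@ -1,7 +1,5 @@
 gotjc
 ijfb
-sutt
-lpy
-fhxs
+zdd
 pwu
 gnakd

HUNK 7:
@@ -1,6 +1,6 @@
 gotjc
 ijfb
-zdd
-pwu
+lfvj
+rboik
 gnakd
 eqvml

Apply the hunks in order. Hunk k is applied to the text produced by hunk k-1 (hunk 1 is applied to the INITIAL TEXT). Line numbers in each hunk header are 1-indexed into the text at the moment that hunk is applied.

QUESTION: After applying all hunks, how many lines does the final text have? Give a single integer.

Answer: 7

Derivation:
Hunk 1: at line 2 remove [dnlzb,ayd,irod] add [ltz,cvkcr,pxm] -> 9 lines: gotjc ijfb ltz cvkcr pxm czkn qcsfs dht lqm
Hunk 2: at line 6 remove [qcsfs,dht] add [gnakd,eqvml] -> 9 lines: gotjc ijfb ltz cvkcr pxm czkn gnakd eqvml lqm
Hunk 3: at line 1 remove [ltz,cvkcr,pxm] add [sutt,lpy] -> 8 lines: gotjc ijfb sutt lpy czkn gnakd eqvml lqm
Hunk 4: at line 3 remove [czkn] add [fhxs,uxz] -> 9 lines: gotjc ijfb sutt lpy fhxs uxz gnakd eqvml lqm
Hunk 5: at line 5 remove [uxz] add [pwu] -> 9 lines: gotjc ijfb sutt lpy fhxs pwu gnakd eqvml lqm
Hunk 6: at line 1 remove [sutt,lpy,fhxs] add [zdd] -> 7 lines: gotjc ijfb zdd pwu gnakd eqvml lqm
Hunk 7: at line 1 remove [zdd,pwu] add [lfvj,rboik] -> 7 lines: gotjc ijfb lfvj rboik gnakd eqvml lqm
Final line count: 7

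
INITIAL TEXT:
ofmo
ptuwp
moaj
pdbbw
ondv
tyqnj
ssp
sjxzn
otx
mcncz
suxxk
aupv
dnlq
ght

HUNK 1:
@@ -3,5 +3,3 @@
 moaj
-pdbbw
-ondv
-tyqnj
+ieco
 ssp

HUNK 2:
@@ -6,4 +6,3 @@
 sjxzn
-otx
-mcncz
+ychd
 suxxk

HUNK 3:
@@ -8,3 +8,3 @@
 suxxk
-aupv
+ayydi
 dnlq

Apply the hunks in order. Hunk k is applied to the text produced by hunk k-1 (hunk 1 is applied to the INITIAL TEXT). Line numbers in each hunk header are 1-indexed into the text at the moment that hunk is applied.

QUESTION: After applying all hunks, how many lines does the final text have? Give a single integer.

Hunk 1: at line 3 remove [pdbbw,ondv,tyqnj] add [ieco] -> 12 lines: ofmo ptuwp moaj ieco ssp sjxzn otx mcncz suxxk aupv dnlq ght
Hunk 2: at line 6 remove [otx,mcncz] add [ychd] -> 11 lines: ofmo ptuwp moaj ieco ssp sjxzn ychd suxxk aupv dnlq ght
Hunk 3: at line 8 remove [aupv] add [ayydi] -> 11 lines: ofmo ptuwp moaj ieco ssp sjxzn ychd suxxk ayydi dnlq ght
Final line count: 11

Answer: 11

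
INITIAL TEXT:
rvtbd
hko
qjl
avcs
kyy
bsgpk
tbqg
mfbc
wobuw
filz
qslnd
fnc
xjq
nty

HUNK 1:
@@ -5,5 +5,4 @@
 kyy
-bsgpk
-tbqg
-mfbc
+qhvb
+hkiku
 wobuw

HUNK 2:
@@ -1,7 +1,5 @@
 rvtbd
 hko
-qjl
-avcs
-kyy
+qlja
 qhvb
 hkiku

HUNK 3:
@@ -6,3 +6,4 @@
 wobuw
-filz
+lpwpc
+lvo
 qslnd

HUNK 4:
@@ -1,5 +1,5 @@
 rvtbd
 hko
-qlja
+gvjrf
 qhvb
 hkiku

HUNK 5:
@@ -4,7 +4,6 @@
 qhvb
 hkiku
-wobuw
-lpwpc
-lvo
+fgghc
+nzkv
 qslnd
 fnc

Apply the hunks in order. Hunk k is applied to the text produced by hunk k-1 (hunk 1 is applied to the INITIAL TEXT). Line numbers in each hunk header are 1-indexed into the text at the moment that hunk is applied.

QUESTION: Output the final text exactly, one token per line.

Answer: rvtbd
hko
gvjrf
qhvb
hkiku
fgghc
nzkv
qslnd
fnc
xjq
nty

Derivation:
Hunk 1: at line 5 remove [bsgpk,tbqg,mfbc] add [qhvb,hkiku] -> 13 lines: rvtbd hko qjl avcs kyy qhvb hkiku wobuw filz qslnd fnc xjq nty
Hunk 2: at line 1 remove [qjl,avcs,kyy] add [qlja] -> 11 lines: rvtbd hko qlja qhvb hkiku wobuw filz qslnd fnc xjq nty
Hunk 3: at line 6 remove [filz] add [lpwpc,lvo] -> 12 lines: rvtbd hko qlja qhvb hkiku wobuw lpwpc lvo qslnd fnc xjq nty
Hunk 4: at line 1 remove [qlja] add [gvjrf] -> 12 lines: rvtbd hko gvjrf qhvb hkiku wobuw lpwpc lvo qslnd fnc xjq nty
Hunk 5: at line 4 remove [wobuw,lpwpc,lvo] add [fgghc,nzkv] -> 11 lines: rvtbd hko gvjrf qhvb hkiku fgghc nzkv qslnd fnc xjq nty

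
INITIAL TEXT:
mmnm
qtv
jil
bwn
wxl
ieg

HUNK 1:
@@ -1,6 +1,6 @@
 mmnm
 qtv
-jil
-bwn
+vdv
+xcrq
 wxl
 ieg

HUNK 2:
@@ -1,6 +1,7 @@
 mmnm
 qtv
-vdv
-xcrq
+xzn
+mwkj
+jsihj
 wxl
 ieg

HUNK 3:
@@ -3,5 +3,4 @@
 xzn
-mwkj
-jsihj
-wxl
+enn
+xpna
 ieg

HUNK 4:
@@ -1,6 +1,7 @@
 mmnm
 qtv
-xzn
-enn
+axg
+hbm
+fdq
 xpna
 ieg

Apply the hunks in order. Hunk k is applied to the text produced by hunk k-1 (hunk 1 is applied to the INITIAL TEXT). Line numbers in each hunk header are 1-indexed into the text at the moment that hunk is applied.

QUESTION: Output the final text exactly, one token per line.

Hunk 1: at line 1 remove [jil,bwn] add [vdv,xcrq] -> 6 lines: mmnm qtv vdv xcrq wxl ieg
Hunk 2: at line 1 remove [vdv,xcrq] add [xzn,mwkj,jsihj] -> 7 lines: mmnm qtv xzn mwkj jsihj wxl ieg
Hunk 3: at line 3 remove [mwkj,jsihj,wxl] add [enn,xpna] -> 6 lines: mmnm qtv xzn enn xpna ieg
Hunk 4: at line 1 remove [xzn,enn] add [axg,hbm,fdq] -> 7 lines: mmnm qtv axg hbm fdq xpna ieg

Answer: mmnm
qtv
axg
hbm
fdq
xpna
ieg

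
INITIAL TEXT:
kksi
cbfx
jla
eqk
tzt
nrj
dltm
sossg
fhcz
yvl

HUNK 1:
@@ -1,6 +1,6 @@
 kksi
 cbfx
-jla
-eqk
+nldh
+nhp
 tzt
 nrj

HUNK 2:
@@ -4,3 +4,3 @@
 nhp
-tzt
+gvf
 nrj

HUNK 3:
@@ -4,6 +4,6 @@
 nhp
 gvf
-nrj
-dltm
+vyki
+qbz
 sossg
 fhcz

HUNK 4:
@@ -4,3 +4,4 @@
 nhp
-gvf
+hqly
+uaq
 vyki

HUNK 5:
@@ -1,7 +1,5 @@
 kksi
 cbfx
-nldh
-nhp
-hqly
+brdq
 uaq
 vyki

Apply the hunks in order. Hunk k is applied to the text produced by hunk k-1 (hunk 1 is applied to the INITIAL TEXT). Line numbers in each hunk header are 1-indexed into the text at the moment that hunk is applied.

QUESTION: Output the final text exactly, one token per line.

Answer: kksi
cbfx
brdq
uaq
vyki
qbz
sossg
fhcz
yvl

Derivation:
Hunk 1: at line 1 remove [jla,eqk] add [nldh,nhp] -> 10 lines: kksi cbfx nldh nhp tzt nrj dltm sossg fhcz yvl
Hunk 2: at line 4 remove [tzt] add [gvf] -> 10 lines: kksi cbfx nldh nhp gvf nrj dltm sossg fhcz yvl
Hunk 3: at line 4 remove [nrj,dltm] add [vyki,qbz] -> 10 lines: kksi cbfx nldh nhp gvf vyki qbz sossg fhcz yvl
Hunk 4: at line 4 remove [gvf] add [hqly,uaq] -> 11 lines: kksi cbfx nldh nhp hqly uaq vyki qbz sossg fhcz yvl
Hunk 5: at line 1 remove [nldh,nhp,hqly] add [brdq] -> 9 lines: kksi cbfx brdq uaq vyki qbz sossg fhcz yvl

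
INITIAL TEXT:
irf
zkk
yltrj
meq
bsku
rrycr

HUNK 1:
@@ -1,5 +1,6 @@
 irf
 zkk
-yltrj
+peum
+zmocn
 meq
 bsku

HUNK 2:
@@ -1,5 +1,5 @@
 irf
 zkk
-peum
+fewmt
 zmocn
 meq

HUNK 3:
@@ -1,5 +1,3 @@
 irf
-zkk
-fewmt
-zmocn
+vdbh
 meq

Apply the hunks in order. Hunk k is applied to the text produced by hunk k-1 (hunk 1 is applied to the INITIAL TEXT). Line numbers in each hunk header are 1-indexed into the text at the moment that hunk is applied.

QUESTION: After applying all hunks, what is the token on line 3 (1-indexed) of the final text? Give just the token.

Answer: meq

Derivation:
Hunk 1: at line 1 remove [yltrj] add [peum,zmocn] -> 7 lines: irf zkk peum zmocn meq bsku rrycr
Hunk 2: at line 1 remove [peum] add [fewmt] -> 7 lines: irf zkk fewmt zmocn meq bsku rrycr
Hunk 3: at line 1 remove [zkk,fewmt,zmocn] add [vdbh] -> 5 lines: irf vdbh meq bsku rrycr
Final line 3: meq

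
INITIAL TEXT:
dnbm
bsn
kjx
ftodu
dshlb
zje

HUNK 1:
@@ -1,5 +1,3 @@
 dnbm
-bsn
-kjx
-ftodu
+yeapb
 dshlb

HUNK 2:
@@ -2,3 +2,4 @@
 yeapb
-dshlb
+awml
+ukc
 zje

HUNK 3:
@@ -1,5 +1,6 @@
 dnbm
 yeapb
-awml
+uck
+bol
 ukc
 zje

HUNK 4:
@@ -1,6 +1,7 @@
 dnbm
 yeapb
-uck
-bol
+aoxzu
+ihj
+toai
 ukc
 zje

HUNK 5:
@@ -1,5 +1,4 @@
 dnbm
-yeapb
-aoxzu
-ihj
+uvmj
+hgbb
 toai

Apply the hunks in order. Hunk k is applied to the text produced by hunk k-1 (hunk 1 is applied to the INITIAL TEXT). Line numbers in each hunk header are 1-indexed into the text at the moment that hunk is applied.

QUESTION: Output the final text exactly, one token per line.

Hunk 1: at line 1 remove [bsn,kjx,ftodu] add [yeapb] -> 4 lines: dnbm yeapb dshlb zje
Hunk 2: at line 2 remove [dshlb] add [awml,ukc] -> 5 lines: dnbm yeapb awml ukc zje
Hunk 3: at line 1 remove [awml] add [uck,bol] -> 6 lines: dnbm yeapb uck bol ukc zje
Hunk 4: at line 1 remove [uck,bol] add [aoxzu,ihj,toai] -> 7 lines: dnbm yeapb aoxzu ihj toai ukc zje
Hunk 5: at line 1 remove [yeapb,aoxzu,ihj] add [uvmj,hgbb] -> 6 lines: dnbm uvmj hgbb toai ukc zje

Answer: dnbm
uvmj
hgbb
toai
ukc
zje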